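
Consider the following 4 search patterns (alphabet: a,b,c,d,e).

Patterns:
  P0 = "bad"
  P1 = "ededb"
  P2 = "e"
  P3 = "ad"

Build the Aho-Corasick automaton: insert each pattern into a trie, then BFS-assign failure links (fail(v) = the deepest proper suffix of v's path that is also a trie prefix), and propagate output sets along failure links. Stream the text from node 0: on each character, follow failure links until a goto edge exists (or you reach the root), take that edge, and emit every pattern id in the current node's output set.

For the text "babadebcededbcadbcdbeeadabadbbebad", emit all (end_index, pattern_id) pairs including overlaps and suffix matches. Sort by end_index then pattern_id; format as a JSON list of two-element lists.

Build automaton:
Trie (insert patterns):
  n0 'ε': a→9 b→1 e→4
  n1 'b': a→2
  n2 'ba': d→3
  n3 'bad': ·  [P0 ends]
  n4 'e': d→5  [P2 ends]
  n5 'ed': e→6
  n6 'ede': d→7
  n7 'eded': b→8
  n8 'ededb': ·  [P1 ends]
  n9 'a': d→10
  n10 'ad': ·  [P3 ends]

Failure links (BFS by depth):
  fail(1) 'b': from fail(0)=0 chase 'b': 0 ⇒ 0;  out=∅∪out(0)=∅
  fail(4) 'e': from fail(0)=0 chase 'e': 0 ⇒ 0;  out={2}∪out(0)={2}
  fail(9) 'a': from fail(0)=0 chase 'a': 0 ⇒ 0;  out=∅∪out(0)=∅
  fail(2) 'ba': from fail(1)=0 chase 'a': 0 ⇒ 9;  out=∅∪out(9)=∅
  fail(5) 'ed': from fail(4)=0 chase 'd': 0 ⇒ 0;  out=∅∪out(0)=∅
  fail(10) 'ad': from fail(9)=0 chase 'd': 0 ⇒ 0;  out={3}∪out(0)={3}
  fail(3) 'bad': from fail(2)=9 chase 'd': 9 ⇒ 10;  out={0}∪out(10)={0,3}
  fail(6) 'ede': from fail(5)=0 chase 'e': 0 ⇒ 4;  out=∅∪out(4)={2}
  fail(7) 'eded': from fail(6)=4 chase 'd': 4 ⇒ 5;  out=∅∪out(5)=∅
  fail(8) 'ededb': from fail(7)=5 chase 'b': 5→0 ⇒ 1;  out={1}∪out(1)={1}

Scan:
i=0 'b': node 0→1
i=1 'a': node 1→2
i=2 'b': node 2→1 (fail-walked)
i=3 'a': node 1→2
i=4 'd': node 2→3  → match P0@[2:4],P3@[3:4]
i=5 'e': node 3→4 (fail-walked)  → match P2@[5:5]
i=6 'b': node 4→1 (fail-walked)
i=7 'c': node 1→0 (fail-walked)
i=8 'e': node 0→4  → match P2@[8:8]
i=9 'd': node 4→5
i=10 'e': node 5→6  → match P2@[10:10]
i=11 'd': node 6→7
i=12 'b': node 7→8  → match P1@[8:12]
i=13 'c': node 8→0 (fail-walked)
i=14 'a': node 0→9
i=15 'd': node 9→10  → match P3@[14:15]
i=16 'b': node 10→1 (fail-walked)
i=17 'c': node 1→0 (fail-walked)
i=18 'd': node 0→0
i=19 'b': node 0→1
i=20 'e': node 1→4 (fail-walked)  → match P2@[20:20]
i=21 'e': node 4→4 (fail-walked)  → match P2@[21:21]
i=22 'a': node 4→9 (fail-walked)
i=23 'd': node 9→10  → match P3@[22:23]
i=24 'a': node 10→9 (fail-walked)
i=25 'b': node 9→1 (fail-walked)
i=26 'a': node 1→2
i=27 'd': node 2→3  → match P0@[25:27],P3@[26:27]
i=28 'b': node 3→1 (fail-walked)
i=29 'b': node 1→1 (fail-walked)
i=30 'e': node 1→4 (fail-walked)  → match P2@[30:30]
i=31 'b': node 4→1 (fail-walked)
i=32 'a': node 1→2
i=33 'd': node 2→3  → match P0@[31:33],P3@[32:33]

Result: [[4,0],[4,3],[5,2],[8,2],[10,2],[12,1],[15,3],[20,2],[21,2],[23,3],[27,0],[27,3],[30,2],[33,0],[33,3]]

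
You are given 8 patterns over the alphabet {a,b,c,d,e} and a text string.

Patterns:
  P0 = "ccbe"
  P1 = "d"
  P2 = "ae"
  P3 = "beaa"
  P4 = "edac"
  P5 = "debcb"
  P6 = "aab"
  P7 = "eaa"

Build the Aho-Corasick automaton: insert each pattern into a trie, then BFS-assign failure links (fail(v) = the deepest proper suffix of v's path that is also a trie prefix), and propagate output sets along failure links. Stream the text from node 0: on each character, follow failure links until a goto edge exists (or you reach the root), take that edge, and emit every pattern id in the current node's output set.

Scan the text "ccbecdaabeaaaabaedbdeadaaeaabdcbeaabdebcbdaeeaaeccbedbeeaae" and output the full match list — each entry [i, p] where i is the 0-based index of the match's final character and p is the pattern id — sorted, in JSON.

Build:
Trie nodes:
  n0 'ε': a→6 b→8 c→1 d→5 e→12
  n1 'c': c→2
  n2 'cc': b→3
  n3 'ccb': e→4
  n4 'ccbe': ·  ←P0
  n5 'd': e→16  ←P1
  n6 'a': a→20 e→7
  n7 'ae': ·  ←P2
  n8 'b': e→9
  n9 'be': a→10
  n10 'bea': a→11
  n11 'beaa': ·  ←P3
  n12 'e': a→22 d→13
  n13 'ed': a→14
  n14 'eda': c→15
  n15 'edac': ·  ←P4
  n16 'de': b→17
  n17 'deb': c→18
  n18 'debc': b→19
  n19 'debcb': ·  ←P5
  n20 'aa': b→21
  n21 'aab': ·  ←P6
  n22 'ea': a→23
  n23 'eaa': ·  ←P7

Failure links (BFS by depth):
  n1('c'): parent n0 fail=0; on 'c' 0 → fail=0;  out ∅∪∅=∅
  n5('d'): parent n0 fail=0; on 'd' 0 → fail=0;  out {1}∪∅={1}
  n6('a'): parent n0 fail=0; on 'a' 0 → fail=0;  out ∅∪∅=∅
  n8('b'): parent n0 fail=0; on 'b' 0 → fail=0;  out ∅∪∅=∅
  n12('e'): parent n0 fail=0; on 'e' 0 → fail=0;  out ∅∪∅=∅
  n2('cc'): parent n1 fail=0; on 'c' 0 → fail=1;  out ∅∪∅=∅
  n7('ae'): parent n6 fail=0; on 'e' 0 → fail=12;  out {2}∪∅={2}
  n9('be'): parent n8 fail=0; on 'e' 0 → fail=12;  out ∅∪∅=∅
  n13('ed'): parent n12 fail=0; on 'd' 0 → fail=5;  out ∅∪{1}={1}
  n16('de'): parent n5 fail=0; on 'e' 0 → fail=12;  out ∅∪∅=∅
  n20('aa'): parent n6 fail=0; on 'a' 0 → fail=6;  out ∅∪∅=∅
  n22('ea'): parent n12 fail=0; on 'a' 0 → fail=6;  out ∅∪∅=∅
  n3('ccb'): parent n2 fail=1; on 'b' 1→0 → fail=8;  out ∅∪∅=∅
  n10('bea'): parent n9 fail=12; on 'a' 12 → fail=22;  out ∅∪∅=∅
  n14('eda'): parent n13 fail=5; on 'a' 5→0 → fail=6;  out ∅∪∅=∅
  n17('deb'): parent n16 fail=12; on 'b' 12→0 → fail=8;  out ∅∪∅=∅
  n21('aab'): parent n20 fail=6; on 'b' 6→0 → fail=8;  out {6}∪∅={6}
  n23('eaa'): parent n22 fail=6; on 'a' 6 → fail=20;  out {7}∪∅={7}
  n4('ccbe'): parent n3 fail=8; on 'e' 8 → fail=9;  out {0}∪∅={0}
  n11('beaa'): parent n10 fail=22; on 'a' 22 → fail=23;  out {3}∪{7}={3,7}
  n15('edac'): parent n14 fail=6; on 'c' 6→0 → fail=1;  out {4}∪∅={4}
  n18('debc'): parent n17 fail=8; on 'c' 8→0 → fail=1;  out ∅∪∅=∅
  n19('debcb'): parent n18 fail=1; on 'b' 1→0 → fail=8;  out {5}∪∅={5}

Run:
[0] read 'c'  n0⇒n1
[1] read 'c'  n1⇒n2
[2] read 'b'  n2⇒n3
[3] read 'e'  n3⇒n4  emit P0@[0:3]
[4] read 'c'  n4⇒n1 (fail-walked)
[5] read 'd'  n1⇒n5 (fail-walked)  emit P1@[5:5]
[6] read 'a'  n5⇒n6 (fail-walked)
[7] read 'a'  n6⇒n20
[8] read 'b'  n20⇒n21  emit P6@[6:8]
[9] read 'e'  n21⇒n9 (fail-walked)
[10] read 'a'  n9⇒n10
[11] read 'a'  n10⇒n11  emit P3@[8:11],P7@[9:11]
[12] read 'a'  n11⇒n20 (fail-walked)
[13] read 'a'  n20⇒n20 (fail-walked)
[14] read 'b'  n20⇒n21  emit P6@[12:14]
[15] read 'a'  n21⇒n6 (fail-walked)
[16] read 'e'  n6⇒n7  emit P2@[15:16]
[17] read 'd'  n7⇒n13 (fail-walked)  emit P1@[17:17]
[18] read 'b'  n13⇒n8 (fail-walked)
[19] read 'd'  n8⇒n5 (fail-walked)  emit P1@[19:19]
[20] read 'e'  n5⇒n16
[21] read 'a'  n16⇒n22 (fail-walked)
[22] read 'd'  n22⇒n5 (fail-walked)  emit P1@[22:22]
[23] read 'a'  n5⇒n6 (fail-walked)
[24] read 'a'  n6⇒n20
[25] read 'e'  n20⇒n7 (fail-walked)  emit P2@[24:25]
[26] read 'a'  n7⇒n22 (fail-walked)
[27] read 'a'  n22⇒n23  emit P7@[25:27]
[28] read 'b'  n23⇒n21 (fail-walked)  emit P6@[26:28]
[29] read 'd'  n21⇒n5 (fail-walked)  emit P1@[29:29]
[30] read 'c'  n5⇒n1 (fail-walked)
[31] read 'b'  n1⇒n8 (fail-walked)
[32] read 'e'  n8⇒n9
[33] read 'a'  n9⇒n10
[34] read 'a'  n10⇒n11  emit P3@[31:34],P7@[32:34]
[35] read 'b'  n11⇒n21 (fail-walked)  emit P6@[33:35]
[36] read 'd'  n21⇒n5 (fail-walked)  emit P1@[36:36]
[37] read 'e'  n5⇒n16
[38] read 'b'  n16⇒n17
[39] read 'c'  n17⇒n18
[40] read 'b'  n18⇒n19  emit P5@[36:40]
[41] read 'd'  n19⇒n5 (fail-walked)  emit P1@[41:41]
[42] read 'a'  n5⇒n6 (fail-walked)
[43] read 'e'  n6⇒n7  emit P2@[42:43]
[44] read 'e'  n7⇒n12 (fail-walked)
[45] read 'a'  n12⇒n22
[46] read 'a'  n22⇒n23  emit P7@[44:46]
[47] read 'e'  n23⇒n7 (fail-walked)  emit P2@[46:47]
[48] read 'c'  n7⇒n1 (fail-walked)
[49] read 'c'  n1⇒n2
[50] read 'b'  n2⇒n3
[51] read 'e'  n3⇒n4  emit P0@[48:51]
[52] read 'd'  n4⇒n13 (fail-walked)  emit P1@[52:52]
[53] read 'b'  n13⇒n8 (fail-walked)
[54] read 'e'  n8⇒n9
[55] read 'e'  n9⇒n12 (fail-walked)
[56] read 'a'  n12⇒n22
[57] read 'a'  n22⇒n23  emit P7@[55:57]
[58] read 'e'  n23⇒n7 (fail-walked)  emit P2@[57:58]

Result: [[3,0],[5,1],[8,6],[11,3],[11,7],[14,6],[16,2],[17,1],[19,1],[22,1],[25,2],[27,7],[28,6],[29,1],[34,3],[34,7],[35,6],[36,1],[40,5],[41,1],[43,2],[46,7],[47,2],[51,0],[52,1],[57,7],[58,2]]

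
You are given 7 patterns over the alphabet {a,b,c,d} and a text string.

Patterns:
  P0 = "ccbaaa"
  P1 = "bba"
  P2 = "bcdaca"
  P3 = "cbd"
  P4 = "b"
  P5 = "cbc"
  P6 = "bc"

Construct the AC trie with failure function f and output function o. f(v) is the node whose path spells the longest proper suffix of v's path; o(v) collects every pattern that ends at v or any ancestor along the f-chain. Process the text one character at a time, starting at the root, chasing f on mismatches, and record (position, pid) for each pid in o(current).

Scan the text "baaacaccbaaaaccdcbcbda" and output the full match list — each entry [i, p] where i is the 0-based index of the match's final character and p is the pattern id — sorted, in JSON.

Build automaton:
Trie nodes:
  0='ε' goto b→7 c→1
  1='c' goto b→15 c→2
  2='cc' goto b→3
  3='ccb' goto a→4
  4='ccba' goto a→5
  5='ccbaa' goto a→6
  6='ccbaaa' goto ·  ←P0
  7='b' goto b→8 c→10  ←P4
  8='bb' goto a→9
  9='bba' goto ·  ←P1
  10='bc' goto d→11  ←P6
  11='bcd' goto a→12
  12='bcda' goto c→13
  13='bcdac' goto a→14
  14='bcdaca' goto ·  ←P2
  15='cb' goto c→17 d→16
  16='cbd' goto ·  ←P3
  17='cbc' goto ·  ←P5

Failure links (BFS by depth):
  n1('c'): parent n0 fail=0; on 'c' 0 → fail=0;  out ∅∪∅=∅
  n7('b'): parent n0 fail=0; on 'b' 0 → fail=0;  out {4}∪∅={4}
  n2('cc'): parent n1 fail=0; on 'c' 0 → fail=1;  out ∅∪∅=∅
  n8('bb'): parent n7 fail=0; on 'b' 0 → fail=7;  out ∅∪{4}={4}
  n10('bc'): parent n7 fail=0; on 'c' 0 → fail=1;  out {6}∪∅={6}
  n15('cb'): parent n1 fail=0; on 'b' 0 → fail=7;  out ∅∪{4}={4}
  n3('ccb'): parent n2 fail=1; on 'b' 1 → fail=15;  out ∅∪{4}={4}
  n9('bba'): parent n8 fail=7; on 'a' 7→0 → fail=0;  out {1}∪∅={1}
  n11('bcd'): parent n10 fail=1; on 'd' 1→0 → fail=0;  out ∅∪∅=∅
  n16('cbd'): parent n15 fail=7; on 'd' 7→0 → fail=0;  out {3}∪∅={3}
  n17('cbc'): parent n15 fail=7; on 'c' 7 → fail=10;  out {5}∪{6}={5,6}
  n4('ccba'): parent n3 fail=15; on 'a' 15→7→0 → fail=0;  out ∅∪∅=∅
  n12('bcda'): parent n11 fail=0; on 'a' 0 → fail=0;  out ∅∪∅=∅
  n5('ccbaa'): parent n4 fail=0; on 'a' 0 → fail=0;  out ∅∪∅=∅
  n13('bcdac'): parent n12 fail=0; on 'c' 0 → fail=1;  out ∅∪∅=∅
  n6('ccbaaa'): parent n5 fail=0; on 'a' 0 → fail=0;  out {0}∪∅={0}
  n14('bcdaca'): parent n13 fail=1; on 'a' 1→0 → fail=0;  out {2}∪∅={2}

Run:
i=0 'b': node 0→7  ** P4@[0:0]
i=1 'a': node 7→0 (via fail)
i=2 'a': node 0→0
i=3 'a': node 0→0
i=4 'c': node 0→1
i=5 'a': node 1→0 (via fail)
i=6 'c': node 0→1
i=7 'c': node 1→2
i=8 'b': node 2→3  ** P4@[8:8]
i=9 'a': node 3→4
i=10 'a': node 4→5
i=11 'a': node 5→6  ** P0@[6:11]
i=12 'a': node 6→0 (via fail)
i=13 'c': node 0→1
i=14 'c': node 1→2
i=15 'd': node 2→0 (via fail)
i=16 'c': node 0→1
i=17 'b': node 1→15  ** P4@[17:17]
i=18 'c': node 15→17  ** P5@[16:18],P6@[17:18]
i=19 'b': node 17→15 (via fail)  ** P4@[19:19]
i=20 'd': node 15→16  ** P3@[18:20]
i=21 'a': node 16→0 (via fail)

Result: [[0,4],[8,4],[11,0],[17,4],[18,5],[18,6],[19,4],[20,3]]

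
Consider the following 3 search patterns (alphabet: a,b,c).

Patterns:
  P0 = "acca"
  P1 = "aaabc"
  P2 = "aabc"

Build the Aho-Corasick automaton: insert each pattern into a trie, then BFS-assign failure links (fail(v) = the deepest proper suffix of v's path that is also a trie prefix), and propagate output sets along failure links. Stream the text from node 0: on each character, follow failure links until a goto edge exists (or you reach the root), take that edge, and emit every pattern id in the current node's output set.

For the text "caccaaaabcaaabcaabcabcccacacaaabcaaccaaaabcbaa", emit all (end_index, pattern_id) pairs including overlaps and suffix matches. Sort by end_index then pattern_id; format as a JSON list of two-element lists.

Build:
Trie nodes:
  0='ε' goto a→1
  1='a' goto a→5 c→2
  2='ac' goto c→3
  3='acc' goto a→4
  4='acca' goto ·  [P0 ends]
  5='aa' goto a→6 b→9
  6='aaa' goto b→7
  7='aaab' goto c→8
  8='aaabc' goto ·  [P1 ends]
  9='aab' goto c→10
  10='aabc' goto ·  [P2 ends]

Failure links (BFS by depth):
  fail(1) 'a': from fail(0)=0 chase 'a': 0 ⇒ 0;  out=∅∪out(0)=∅
  fail(2) 'ac': from fail(1)=0 chase 'c': 0 ⇒ 0;  out=∅∪out(0)=∅
  fail(5) 'aa': from fail(1)=0 chase 'a': 0 ⇒ 1;  out=∅∪out(1)=∅
  fail(3) 'acc': from fail(2)=0 chase 'c': 0 ⇒ 0;  out=∅∪out(0)=∅
  fail(6) 'aaa': from fail(5)=1 chase 'a': 1 ⇒ 5;  out=∅∪out(5)=∅
  fail(9) 'aab': from fail(5)=1 chase 'b': 1→0 ⇒ 0;  out=∅∪out(0)=∅
  fail(4) 'acca': from fail(3)=0 chase 'a': 0 ⇒ 1;  out={0}∪out(1)={0}
  fail(7) 'aaab': from fail(6)=5 chase 'b': 5 ⇒ 9;  out=∅∪out(9)=∅
  fail(10) 'aabc': from fail(9)=0 chase 'c': 0 ⇒ 0;  out={2}∪out(0)={2}
  fail(8) 'aaabc': from fail(7)=9 chase 'c': 9 ⇒ 10;  out={1}∪out(10)={1,2}

Text stream:
pos 0 'c': at 0
pos 1 'a': at 1
pos 2 'c': at 2
pos 3 'c': at 3
pos 4 'a': at 4  emit P0@[1:4]
pos 5 'a': at 5 ·f
pos 6 'a': at 6
pos 7 'a': at 6 ·f
pos 8 'b': at 7
pos 9 'c': at 8  emit P1@[5:9],P2@[6:9]
pos 10 'a': at 1 ·f
pos 11 'a': at 5
pos 12 'a': at 6
pos 13 'b': at 7
pos 14 'c': at 8  emit P1@[10:14],P2@[11:14]
pos 15 'a': at 1 ·f
pos 16 'a': at 5
pos 17 'b': at 9
pos 18 'c': at 10  emit P2@[15:18]
pos 19 'a': at 1 ·f
pos 20 'b': at 0 ·f
pos 21 'c': at 0
pos 22 'c': at 0
pos 23 'c': at 0
pos 24 'a': at 1
pos 25 'c': at 2
pos 26 'a': at 1 ·f
pos 27 'c': at 2
pos 28 'a': at 1 ·f
pos 29 'a': at 5
pos 30 'a': at 6
pos 31 'b': at 7
pos 32 'c': at 8  emit P1@[28:32],P2@[29:32]
pos 33 'a': at 1 ·f
pos 34 'a': at 5
pos 35 'c': at 2 ·f
pos 36 'c': at 3
pos 37 'a': at 4  emit P0@[34:37]
pos 38 'a': at 5 ·f
pos 39 'a': at 6
pos 40 'a': at 6 ·f
pos 41 'b': at 7
pos 42 'c': at 8  emit P1@[38:42],P2@[39:42]
pos 43 'b': at 0 ·f
pos 44 'a': at 1
pos 45 'a': at 5

Result: [[4,0],[9,1],[9,2],[14,1],[14,2],[18,2],[32,1],[32,2],[37,0],[42,1],[42,2]]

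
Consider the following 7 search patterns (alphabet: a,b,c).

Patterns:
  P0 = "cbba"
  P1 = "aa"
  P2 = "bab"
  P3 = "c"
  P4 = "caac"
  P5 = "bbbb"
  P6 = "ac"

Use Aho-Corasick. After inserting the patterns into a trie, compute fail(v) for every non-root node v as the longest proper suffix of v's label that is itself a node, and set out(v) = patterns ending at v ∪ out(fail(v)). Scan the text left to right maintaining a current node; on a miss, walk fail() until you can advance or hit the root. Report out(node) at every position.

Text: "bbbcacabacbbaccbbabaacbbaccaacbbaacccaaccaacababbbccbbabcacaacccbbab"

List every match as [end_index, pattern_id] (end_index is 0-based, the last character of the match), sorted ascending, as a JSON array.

Build:
Trie (insert patterns):
  n0 'ε': a→5 b→7 c→1
  n1 'c': a→10 b→2  ←P3
  n2 'cb': b→3
  n3 'cbb': a→4
  n4 'cbba': ·  ←P0
  n5 'a': a→6 c→16
  n6 'aa': ·  ←P1
  n7 'b': a→8 b→13
  n8 'ba': b→9
  n9 'bab': ·  ←P2
  n10 'ca': a→11
  n11 'caa': c→12
  n12 'caac': ·  ←P4
  n13 'bb': b→14
  n14 'bbb': b→15
  n15 'bbbb': ·  ←P5
  n16 'ac': ·  ←P6

Failure links (BFS by depth):
  n1('c'): parent n0 fail=0; on 'c' 0 → fail=0;  out {3}∪∅={3}
  n5('a'): parent n0 fail=0; on 'a' 0 → fail=0;  out ∅∪∅=∅
  n7('b'): parent n0 fail=0; on 'b' 0 → fail=0;  out ∅∪∅=∅
  n2('cb'): parent n1 fail=0; on 'b' 0 → fail=7;  out ∅∪∅=∅
  n6('aa'): parent n5 fail=0; on 'a' 0 → fail=5;  out {1}∪∅={1}
  n8('ba'): parent n7 fail=0; on 'a' 0 → fail=5;  out ∅∪∅=∅
  n10('ca'): parent n1 fail=0; on 'a' 0 → fail=5;  out ∅∪∅=∅
  n13('bb'): parent n7 fail=0; on 'b' 0 → fail=7;  out ∅∪∅=∅
  n16('ac'): parent n5 fail=0; on 'c' 0 → fail=1;  out {6}∪{3}={3,6}
  n3('cbb'): parent n2 fail=7; on 'b' 7 → fail=13;  out ∅∪∅=∅
  n9('bab'): parent n8 fail=5; on 'b' 5→0 → fail=7;  out {2}∪∅={2}
  n11('caa'): parent n10 fail=5; on 'a' 5 → fail=6;  out ∅∪{1}={1}
  n14('bbb'): parent n13 fail=7; on 'b' 7 → fail=13;  out ∅∪∅=∅
  n4('cbba'): parent n3 fail=13; on 'a' 13→7 → fail=8;  out {0}∪∅={0}
  n12('caac'): parent n11 fail=6; on 'c' 6→5 → fail=16;  out {4}∪{3,6}={3,4,6}
  n15('bbbb'): parent n14 fail=13; on 'b' 13 → fail=14;  out {5}∪∅={5}

Text stream:
[0] read 'b'  n0⇒n7
[1] read 'b'  n7⇒n13
[2] read 'b'  n13⇒n14
[3] read 'c'  n14⇒n1 (fail-walked)  emit P3@[3:3]
[4] read 'a'  n1⇒n10
[5] read 'c'  n10⇒n16 (fail-walked)  emit P3@[5:5],P6@[4:5]
[6] read 'a'  n16⇒n10 (fail-walked)
[7] read 'b'  n10⇒n7 (fail-walked)
[8] read 'a'  n7⇒n8
[9] read 'c'  n8⇒n16 (fail-walked)  emit P3@[9:9],P6@[8:9]
[10] read 'b'  n16⇒n2 (fail-walked)
[11] read 'b'  n2⇒n3
[12] read 'a'  n3⇒n4  emit P0@[9:12]
[13] read 'c'  n4⇒n16 (fail-walked)  emit P3@[13:13],P6@[12:13]
[14] read 'c'  n16⇒n1 (fail-walked)  emit P3@[14:14]
[15] read 'b'  n1⇒n2
[16] read 'b'  n2⇒n3
[17] read 'a'  n3⇒n4  emit P0@[14:17]
[18] read 'b'  n4⇒n9 (fail-walked)  emit P2@[16:18]
[19] read 'a'  n9⇒n8 (fail-walked)
[20] read 'a'  n8⇒n6 (fail-walked)  emit P1@[19:20]
[21] read 'c'  n6⇒n16 (fail-walked)  emit P3@[21:21],P6@[20:21]
[22] read 'b'  n16⇒n2 (fail-walked)
[23] read 'b'  n2⇒n3
[24] read 'a'  n3⇒n4  emit P0@[21:24]
[25] read 'c'  n4⇒n16 (fail-walked)  emit P3@[25:25],P6@[24:25]
[26] read 'c'  n16⇒n1 (fail-walked)  emit P3@[26:26]
[27] read 'a'  n1⇒n10
[28] read 'a'  n10⇒n11  emit P1@[27:28]
[29] read 'c'  n11⇒n12  emit P3@[29:29],P4@[26:29],P6@[28:29]
[30] read 'b'  n12⇒n2 (fail-walked)
[31] read 'b'  n2⇒n3
[32] read 'a'  n3⇒n4  emit P0@[29:32]
[33] read 'a'  n4⇒n6 (fail-walked)  emit P1@[32:33]
[34] read 'c'  n6⇒n16 (fail-walked)  emit P3@[34:34],P6@[33:34]
[35] read 'c'  n16⇒n1 (fail-walked)  emit P3@[35:35]
[36] read 'c'  n1⇒n1 (fail-walked)  emit P3@[36:36]
[37] read 'a'  n1⇒n10
[38] read 'a'  n10⇒n11  emit P1@[37:38]
[39] read 'c'  n11⇒n12  emit P3@[39:39],P4@[36:39],P6@[38:39]
[40] read 'c'  n12⇒n1 (fail-walked)  emit P3@[40:40]
[41] read 'a'  n1⇒n10
[42] read 'a'  n10⇒n11  emit P1@[41:42]
[43] read 'c'  n11⇒n12  emit P3@[43:43],P4@[40:43],P6@[42:43]
[44] read 'a'  n12⇒n10 (fail-walked)
[45] read 'b'  n10⇒n7 (fail-walked)
[46] read 'a'  n7⇒n8
[47] read 'b'  n8⇒n9  emit P2@[45:47]
[48] read 'b'  n9⇒n13 (fail-walked)
[49] read 'b'  n13⇒n14
[50] read 'c'  n14⇒n1 (fail-walked)  emit P3@[50:50]
[51] read 'c'  n1⇒n1 (fail-walked)  emit P3@[51:51]
[52] read 'b'  n1⇒n2
[53] read 'b'  n2⇒n3
[54] read 'a'  n3⇒n4  emit P0@[51:54]
[55] read 'b'  n4⇒n9 (fail-walked)  emit P2@[53:55]
[56] read 'c'  n9⇒n1 (fail-walked)  emit P3@[56:56]
[57] read 'a'  n1⇒n10
[58] read 'c'  n10⇒n16 (fail-walked)  emit P3@[58:58],P6@[57:58]
[59] read 'a'  n16⇒n10 (fail-walked)
[60] read 'a'  n10⇒n11  emit P1@[59:60]
[61] read 'c'  n11⇒n12  emit P3@[61:61],P4@[58:61],P6@[60:61]
[62] read 'c'  n12⇒n1 (fail-walked)  emit P3@[62:62]
[63] read 'c'  n1⇒n1 (fail-walked)  emit P3@[63:63]
[64] read 'b'  n1⇒n2
[65] read 'b'  n2⇒n3
[66] read 'a'  n3⇒n4  emit P0@[63:66]
[67] read 'b'  n4⇒n9 (fail-walked)  emit P2@[65:67]

All matches (sorted): [[3,3],[5,3],[5,6],[9,3],[9,6],[12,0],[13,3],[13,6],[14,3],[17,0],[18,2],[20,1],[21,3],[21,6],[24,0],[25,3],[25,6],[26,3],[28,1],[29,3],[29,4],[29,6],[32,0],[33,1],[34,3],[34,6],[35,3],[36,3],[38,1],[39,3],[39,4],[39,6],[40,3],[42,1],[43,3],[43,4],[43,6],[47,2],[50,3],[51,3],[54,0],[55,2],[56,3],[58,3],[58,6],[60,1],[61,3],[61,4],[61,6],[62,3],[63,3],[66,0],[67,2]]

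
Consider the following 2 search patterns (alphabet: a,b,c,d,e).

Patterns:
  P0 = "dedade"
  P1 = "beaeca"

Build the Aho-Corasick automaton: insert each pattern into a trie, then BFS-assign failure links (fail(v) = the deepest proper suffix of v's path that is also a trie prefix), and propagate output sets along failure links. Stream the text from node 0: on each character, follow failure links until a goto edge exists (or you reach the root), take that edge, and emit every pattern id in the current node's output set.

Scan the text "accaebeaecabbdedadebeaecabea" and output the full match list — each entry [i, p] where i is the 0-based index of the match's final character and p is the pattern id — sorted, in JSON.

Build:
Trie nodes:
  0='ε' goto b→7 d→1
  1='d' goto e→2
  2='de' goto d→3
  3='ded' goto a→4
  4='deda' goto d→5
  5='dedad' goto e→6
  6='dedade' goto ·  [P0 ends]
  7='b' goto e→8
  8='be' goto a→9
  9='bea' goto e→10
  10='beae' goto c→11
  11='beaec' goto a→12
  12='beaeca' goto ·  [P1 ends]

Failure links (BFS by depth):
  n1('d'): parent n0 fail=0; on 'd' 0 → fail=0;  out ∅∪∅=∅
  n7('b'): parent n0 fail=0; on 'b' 0 → fail=0;  out ∅∪∅=∅
  n2('de'): parent n1 fail=0; on 'e' 0 → fail=0;  out ∅∪∅=∅
  n8('be'): parent n7 fail=0; on 'e' 0 → fail=0;  out ∅∪∅=∅
  n3('ded'): parent n2 fail=0; on 'd' 0 → fail=1;  out ∅∪∅=∅
  n9('bea'): parent n8 fail=0; on 'a' 0 → fail=0;  out ∅∪∅=∅
  n4('deda'): parent n3 fail=1; on 'a' 1→0 → fail=0;  out ∅∪∅=∅
  n10('beae'): parent n9 fail=0; on 'e' 0 → fail=0;  out ∅∪∅=∅
  n5('dedad'): parent n4 fail=0; on 'd' 0 → fail=1;  out ∅∪∅=∅
  n11('beaec'): parent n10 fail=0; on 'c' 0 → fail=0;  out ∅∪∅=∅
  n6('dedade'): parent n5 fail=1; on 'e' 1 → fail=2;  out {0}∪∅={0}
  n12('beaeca'): parent n11 fail=0; on 'a' 0 → fail=0;  out {1}∪∅={1}

Run:
i=0 'a': node 0→0
i=1 'c': node 0→0
i=2 'c': node 0→0
i=3 'a': node 0→0
i=4 'e': node 0→0
i=5 'b': node 0→7
i=6 'e': node 7→8
i=7 'a': node 8→9
i=8 'e': node 9→10
i=9 'c': node 10→11
i=10 'a': node 11→12  emit P1@[5:10]
i=11 'b': node 12→7 (fail-walked)
i=12 'b': node 7→7 (fail-walked)
i=13 'd': node 7→1 (fail-walked)
i=14 'e': node 1→2
i=15 'd': node 2→3
i=16 'a': node 3→4
i=17 'd': node 4→5
i=18 'e': node 5→6  emit P0@[13:18]
i=19 'b': node 6→7 (fail-walked)
i=20 'e': node 7→8
i=21 'a': node 8→9
i=22 'e': node 9→10
i=23 'c': node 10→11
i=24 'a': node 11→12  emit P1@[19:24]
i=25 'b': node 12→7 (fail-walked)
i=26 'e': node 7→8
i=27 'a': node 8→9

Result: [[10,1],[18,0],[24,1]]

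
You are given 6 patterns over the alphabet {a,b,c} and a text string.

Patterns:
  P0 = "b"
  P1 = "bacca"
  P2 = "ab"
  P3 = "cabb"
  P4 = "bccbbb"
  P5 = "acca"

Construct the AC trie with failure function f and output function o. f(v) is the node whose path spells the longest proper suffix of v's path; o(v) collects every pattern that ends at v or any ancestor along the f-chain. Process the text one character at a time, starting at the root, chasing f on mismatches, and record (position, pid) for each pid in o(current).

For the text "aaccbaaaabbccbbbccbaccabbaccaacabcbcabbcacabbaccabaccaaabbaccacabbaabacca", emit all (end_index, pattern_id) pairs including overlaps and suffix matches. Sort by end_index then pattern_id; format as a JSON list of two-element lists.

Build:
Trie (insert patterns):
  n0 'ε': a→6 b→1 c→8
  n1 'b': a→2 c→12  ←P0
  n2 'ba': c→3
  n3 'bac': c→4
  n4 'bacc': a→5
  n5 'bacca': ·  ←P1
  n6 'a': b→7 c→17
  n7 'ab': ·  ←P2
  n8 'c': a→9
  n9 'ca': b→10
  n10 'cab': b→11
  n11 'cabb': ·  ←P3
  n12 'bc': c→13
  n13 'bcc': b→14
  n14 'bccb': b→15
  n15 'bccbb': b→16
  n16 'bccbbb': ·  ←P4
  n17 'ac': c→18
  n18 'acc': a→19
  n19 'acca': ·  ←P5

BFS fail/out derivation:
  n1('b'): parent n0 fail=0; on 'b' 0 → fail=0;  out {0}∪∅={0}
  n6('a'): parent n0 fail=0; on 'a' 0 → fail=0;  out ∅∪∅=∅
  n8('c'): parent n0 fail=0; on 'c' 0 → fail=0;  out ∅∪∅=∅
  n2('ba'): parent n1 fail=0; on 'a' 0 → fail=6;  out ∅∪∅=∅
  n7('ab'): parent n6 fail=0; on 'b' 0 → fail=1;  out {2}∪{0}={0,2}
  n9('ca'): parent n8 fail=0; on 'a' 0 → fail=6;  out ∅∪∅=∅
  n12('bc'): parent n1 fail=0; on 'c' 0 → fail=8;  out ∅∪∅=∅
  n17('ac'): parent n6 fail=0; on 'c' 0 → fail=8;  out ∅∪∅=∅
  n3('bac'): parent n2 fail=6; on 'c' 6 → fail=17;  out ∅∪∅=∅
  n10('cab'): parent n9 fail=6; on 'b' 6 → fail=7;  out ∅∪{0,2}={0,2}
  n13('bcc'): parent n12 fail=8; on 'c' 8→0 → fail=8;  out ∅∪∅=∅
  n18('acc'): parent n17 fail=8; on 'c' 8→0 → fail=8;  out ∅∪∅=∅
  n4('bacc'): parent n3 fail=17; on 'c' 17 → fail=18;  out ∅∪∅=∅
  n11('cabb'): parent n10 fail=7; on 'b' 7→1→0 → fail=1;  out {3}∪{0}={0,3}
  n14('bccb'): parent n13 fail=8; on 'b' 8→0 → fail=1;  out ∅∪{0}={0}
  n19('acca'): parent n18 fail=8; on 'a' 8 → fail=9;  out {5}∪∅={5}
  n5('bacca'): parent n4 fail=18; on 'a' 18 → fail=19;  out {1}∪{5}={1,5}
  n15('bccbb'): parent n14 fail=1; on 'b' 1→0 → fail=1;  out ∅∪{0}={0}
  n16('bccbbb'): parent n15 fail=1; on 'b' 1→0 → fail=1;  out {4}∪{0}={0,4}

Scan:
[0] read 'a'  n0⇒n6
[1] read 'a'  n6⇒n6 (fail-walked)
[2] read 'c'  n6⇒n17
[3] read 'c'  n17⇒n18
[4] read 'b'  n18⇒n1 (fail-walked)  → match P0@[4:4]
[5] read 'a'  n1⇒n2
[6] read 'a'  n2⇒n6 (fail-walked)
[7] read 'a'  n6⇒n6 (fail-walked)
[8] read 'a'  n6⇒n6 (fail-walked)
[9] read 'b'  n6⇒n7  → match P0@[9:9],P2@[8:9]
[10] read 'b'  n7⇒n1 (fail-walked)  → match P0@[10:10]
[11] read 'c'  n1⇒n12
[12] read 'c'  n12⇒n13
[13] read 'b'  n13⇒n14  → match P0@[13:13]
[14] read 'b'  n14⇒n15  → match P0@[14:14]
[15] read 'b'  n15⇒n16  → match P0@[15:15],P4@[10:15]
[16] read 'c'  n16⇒n12 (fail-walked)
[17] read 'c'  n12⇒n13
[18] read 'b'  n13⇒n14  → match P0@[18:18]
[19] read 'a'  n14⇒n2 (fail-walked)
[20] read 'c'  n2⇒n3
[21] read 'c'  n3⇒n4
[22] read 'a'  n4⇒n5  → match P1@[18:22],P5@[19:22]
[23] read 'b'  n5⇒n10 (fail-walked)  → match P0@[23:23],P2@[22:23]
[24] read 'b'  n10⇒n11  → match P0@[24:24],P3@[21:24]
[25] read 'a'  n11⇒n2 (fail-walked)
[26] read 'c'  n2⇒n3
[27] read 'c'  n3⇒n4
[28] read 'a'  n4⇒n5  → match P1@[24:28],P5@[25:28]
[29] read 'a'  n5⇒n6 (fail-walked)
[30] read 'c'  n6⇒n17
[31] read 'a'  n17⇒n9 (fail-walked)
[32] read 'b'  n9⇒n10  → match P0@[32:32],P2@[31:32]
[33] read 'c'  n10⇒n12 (fail-walked)
[34] read 'b'  n12⇒n1 (fail-walked)  → match P0@[34:34]
[35] read 'c'  n1⇒n12
[36] read 'a'  n12⇒n9 (fail-walked)
[37] read 'b'  n9⇒n10  → match P0@[37:37],P2@[36:37]
[38] read 'b'  n10⇒n11  → match P0@[38:38],P3@[35:38]
[39] read 'c'  n11⇒n12 (fail-walked)
[40] read 'a'  n12⇒n9 (fail-walked)
[41] read 'c'  n9⇒n17 (fail-walked)
[42] read 'a'  n17⇒n9 (fail-walked)
[43] read 'b'  n9⇒n10  → match P0@[43:43],P2@[42:43]
[44] read 'b'  n10⇒n11  → match P0@[44:44],P3@[41:44]
[45] read 'a'  n11⇒n2 (fail-walked)
[46] read 'c'  n2⇒n3
[47] read 'c'  n3⇒n4
[48] read 'a'  n4⇒n5  → match P1@[44:48],P5@[45:48]
[49] read 'b'  n5⇒n10 (fail-walked)  → match P0@[49:49],P2@[48:49]
[50] read 'a'  n10⇒n2 (fail-walked)
[51] read 'c'  n2⇒n3
[52] read 'c'  n3⇒n4
[53] read 'a'  n4⇒n5  → match P1@[49:53],P5@[50:53]
[54] read 'a'  n5⇒n6 (fail-walked)
[55] read 'a'  n6⇒n6 (fail-walked)
[56] read 'b'  n6⇒n7  → match P0@[56:56],P2@[55:56]
[57] read 'b'  n7⇒n1 (fail-walked)  → match P0@[57:57]
[58] read 'a'  n1⇒n2
[59] read 'c'  n2⇒n3
[60] read 'c'  n3⇒n4
[61] read 'a'  n4⇒n5  → match P1@[57:61],P5@[58:61]
[62] read 'c'  n5⇒n17 (fail-walked)
[63] read 'a'  n17⇒n9 (fail-walked)
[64] read 'b'  n9⇒n10  → match P0@[64:64],P2@[63:64]
[65] read 'b'  n10⇒n11  → match P0@[65:65],P3@[62:65]
[66] read 'a'  n11⇒n2 (fail-walked)
[67] read 'a'  n2⇒n6 (fail-walked)
[68] read 'b'  n6⇒n7  → match P0@[68:68],P2@[67:68]
[69] read 'a'  n7⇒n2 (fail-walked)
[70] read 'c'  n2⇒n3
[71] read 'c'  n3⇒n4
[72] read 'a'  n4⇒n5  → match P1@[68:72],P5@[69:72]

Result: [[4,0],[9,0],[9,2],[10,0],[13,0],[14,0],[15,0],[15,4],[18,0],[22,1],[22,5],[23,0],[23,2],[24,0],[24,3],[28,1],[28,5],[32,0],[32,2],[34,0],[37,0],[37,2],[38,0],[38,3],[43,0],[43,2],[44,0],[44,3],[48,1],[48,5],[49,0],[49,2],[53,1],[53,5],[56,0],[56,2],[57,0],[61,1],[61,5],[64,0],[64,2],[65,0],[65,3],[68,0],[68,2],[72,1],[72,5]]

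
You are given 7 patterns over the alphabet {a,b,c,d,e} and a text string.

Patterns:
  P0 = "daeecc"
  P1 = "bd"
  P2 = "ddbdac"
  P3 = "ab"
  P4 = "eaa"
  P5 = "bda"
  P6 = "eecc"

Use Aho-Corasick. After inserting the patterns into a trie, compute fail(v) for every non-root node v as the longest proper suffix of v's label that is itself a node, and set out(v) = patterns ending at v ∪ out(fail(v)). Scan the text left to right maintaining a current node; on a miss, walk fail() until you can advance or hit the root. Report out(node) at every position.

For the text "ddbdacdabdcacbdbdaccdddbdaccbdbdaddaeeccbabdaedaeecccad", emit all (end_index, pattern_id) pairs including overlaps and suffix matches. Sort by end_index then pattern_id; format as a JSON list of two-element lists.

Construct AC machine:
Trie (insert patterns):
  0='ε' goto a→14 b→7 d→1 e→16
  1='d' goto a→2 d→9
  2='da' goto e→3
  3='dae' goto e→4
  4='daee' goto c→5
  5='daeec' goto c→6
  6='daeecc' goto ·  [P0 ends]
  7='b' goto d→8
  8='bd' goto a→19  [P1 ends]
  9='dd' goto b→10
  10='ddb' goto d→11
  11='ddbd' goto a→12
  12='ddbda' goto c→13
  13='ddbdac' goto ·  [P2 ends]
  14='a' goto b→15
  15='ab' goto ·  [P3 ends]
  16='e' goto a→17 e→20
  17='ea' goto a→18
  18='eaa' goto ·  [P4 ends]
  19='bda' goto ·  [P5 ends]
  20='ee' goto c→21
  21='eec' goto c→22
  22='eecc' goto ·  [P6 ends]

Failure links (BFS by depth):
  fail(1) 'd': from fail(0)=0 chase 'd': 0 ⇒ 0;  out=∅∪out(0)=∅
  fail(7) 'b': from fail(0)=0 chase 'b': 0 ⇒ 0;  out=∅∪out(0)=∅
  fail(14) 'a': from fail(0)=0 chase 'a': 0 ⇒ 0;  out=∅∪out(0)=∅
  fail(16) 'e': from fail(0)=0 chase 'e': 0 ⇒ 0;  out=∅∪out(0)=∅
  fail(2) 'da': from fail(1)=0 chase 'a': 0 ⇒ 14;  out=∅∪out(14)=∅
  fail(8) 'bd': from fail(7)=0 chase 'd': 0 ⇒ 1;  out={1}∪out(1)={1}
  fail(9) 'dd': from fail(1)=0 chase 'd': 0 ⇒ 1;  out=∅∪out(1)=∅
  fail(15) 'ab': from fail(14)=0 chase 'b': 0 ⇒ 7;  out={3}∪out(7)={3}
  fail(17) 'ea': from fail(16)=0 chase 'a': 0 ⇒ 14;  out=∅∪out(14)=∅
  fail(20) 'ee': from fail(16)=0 chase 'e': 0 ⇒ 16;  out=∅∪out(16)=∅
  fail(3) 'dae': from fail(2)=14 chase 'e': 14→0 ⇒ 16;  out=∅∪out(16)=∅
  fail(10) 'ddb': from fail(9)=1 chase 'b': 1→0 ⇒ 7;  out=∅∪out(7)=∅
  fail(18) 'eaa': from fail(17)=14 chase 'a': 14→0 ⇒ 14;  out={4}∪out(14)={4}
  fail(19) 'bda': from fail(8)=1 chase 'a': 1 ⇒ 2;  out={5}∪out(2)={5}
  fail(21) 'eec': from fail(20)=16 chase 'c': 16→0 ⇒ 0;  out=∅∪out(0)=∅
  fail(4) 'daee': from fail(3)=16 chase 'e': 16 ⇒ 20;  out=∅∪out(20)=∅
  fail(11) 'ddbd': from fail(10)=7 chase 'd': 7 ⇒ 8;  out=∅∪out(8)={1}
  fail(22) 'eecc': from fail(21)=0 chase 'c': 0 ⇒ 0;  out={6}∪out(0)={6}
  fail(5) 'daeec': from fail(4)=20 chase 'c': 20 ⇒ 21;  out=∅∪out(21)=∅
  fail(12) 'ddbda': from fail(11)=8 chase 'a': 8 ⇒ 19;  out=∅∪out(19)={5}
  fail(6) 'daeecc': from fail(5)=21 chase 'c': 21 ⇒ 22;  out={0}∪out(22)={0,6}
  fail(13) 'ddbdac': from fail(12)=19 chase 'c': 19→2→14→0 ⇒ 0;  out={2}∪out(0)={2}

Run:
pos 0 'd': at 1
pos 1 'd': at 9
pos 2 'b': at 10
pos 3 'd': at 11  emit P1@[2:3]
pos 4 'a': at 12  emit P5@[2:4]
pos 5 'c': at 13  emit P2@[0:5]
pos 6 'd': at 1 (fail-walked)
pos 7 'a': at 2
pos 8 'b': at 15 (fail-walked)  emit P3@[7:8]
pos 9 'd': at 8 (fail-walked)  emit P1@[8:9]
pos 10 'c': at 0 (fail-walked)
pos 11 'a': at 14
pos 12 'c': at 0 (fail-walked)
pos 13 'b': at 7
pos 14 'd': at 8  emit P1@[13:14]
pos 15 'b': at 7 (fail-walked)
pos 16 'd': at 8  emit P1@[15:16]
pos 17 'a': at 19  emit P5@[15:17]
pos 18 'c': at 0 (fail-walked)
pos 19 'c': at 0
pos 20 'd': at 1
pos 21 'd': at 9
pos 22 'd': at 9 (fail-walked)
pos 23 'b': at 10
pos 24 'd': at 11  emit P1@[23:24]
pos 25 'a': at 12  emit P5@[23:25]
pos 26 'c': at 13  emit P2@[21:26]
pos 27 'c': at 0 (fail-walked)
pos 28 'b': at 7
pos 29 'd': at 8  emit P1@[28:29]
pos 30 'b': at 7 (fail-walked)
pos 31 'd': at 8  emit P1@[30:31]
pos 32 'a': at 19  emit P5@[30:32]
pos 33 'd': at 1 (fail-walked)
pos 34 'd': at 9
pos 35 'a': at 2 (fail-walked)
pos 36 'e': at 3
pos 37 'e': at 4
pos 38 'c': at 5
pos 39 'c': at 6  emit P0@[34:39],P6@[36:39]
pos 40 'b': at 7 (fail-walked)
pos 41 'a': at 14 (fail-walked)
pos 42 'b': at 15  emit P3@[41:42]
pos 43 'd': at 8 (fail-walked)  emit P1@[42:43]
pos 44 'a': at 19  emit P5@[42:44]
pos 45 'e': at 3 (fail-walked)
pos 46 'd': at 1 (fail-walked)
pos 47 'a': at 2
pos 48 'e': at 3
pos 49 'e': at 4
pos 50 'c': at 5
pos 51 'c': at 6  emit P0@[46:51],P6@[48:51]
pos 52 'c': at 0 (fail-walked)
pos 53 'a': at 14
pos 54 'd': at 1 (fail-walked)

All matches (sorted): [[3,1],[4,5],[5,2],[8,3],[9,1],[14,1],[16,1],[17,5],[24,1],[25,5],[26,2],[29,1],[31,1],[32,5],[39,0],[39,6],[42,3],[43,1],[44,5],[51,0],[51,6]]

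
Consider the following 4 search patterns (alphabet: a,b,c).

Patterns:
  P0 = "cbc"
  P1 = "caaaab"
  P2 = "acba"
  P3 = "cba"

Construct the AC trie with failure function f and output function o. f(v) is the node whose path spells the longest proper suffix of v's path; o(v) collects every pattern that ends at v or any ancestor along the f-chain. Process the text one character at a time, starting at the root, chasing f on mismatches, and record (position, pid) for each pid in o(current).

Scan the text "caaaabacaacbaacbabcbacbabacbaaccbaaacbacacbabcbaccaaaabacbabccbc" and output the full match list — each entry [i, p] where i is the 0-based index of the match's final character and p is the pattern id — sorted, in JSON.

Construct AC machine:
Trie nodes:
  n0 'ε': a→9 c→1
  n1 'c': a→4 b→2
  n2 'cb': a→13 c→3
  n3 'cbc': ·  [P0 ends]
  n4 'ca': a→5
  n5 'caa': a→6
  n6 'caaa': a→7
  n7 'caaaa': b→8
  n8 'caaaab': ·  [P1 ends]
  n9 'a': c→10
  n10 'ac': b→11
  n11 'acb': a→12
  n12 'acba': ·  [P2 ends]
  n13 'cba': ·  [P3 ends]

BFS fail/out derivation:
  n1('c'): parent n0 fail=0; on 'c' 0 → fail=0;  out ∅∪∅=∅
  n9('a'): parent n0 fail=0; on 'a' 0 → fail=0;  out ∅∪∅=∅
  n2('cb'): parent n1 fail=0; on 'b' 0 → fail=0;  out ∅∪∅=∅
  n4('ca'): parent n1 fail=0; on 'a' 0 → fail=9;  out ∅∪∅=∅
  n10('ac'): parent n9 fail=0; on 'c' 0 → fail=1;  out ∅∪∅=∅
  n3('cbc'): parent n2 fail=0; on 'c' 0 → fail=1;  out {0}∪∅={0}
  n5('caa'): parent n4 fail=9; on 'a' 9→0 → fail=9;  out ∅∪∅=∅
  n11('acb'): parent n10 fail=1; on 'b' 1 → fail=2;  out ∅∪∅=∅
  n13('cba'): parent n2 fail=0; on 'a' 0 → fail=9;  out {3}∪∅={3}
  n6('caaa'): parent n5 fail=9; on 'a' 9→0 → fail=9;  out ∅∪∅=∅
  n12('acba'): parent n11 fail=2; on 'a' 2 → fail=13;  out {2}∪{3}={2,3}
  n7('caaaa'): parent n6 fail=9; on 'a' 9→0 → fail=9;  out ∅∪∅=∅
  n8('caaaab'): parent n7 fail=9; on 'b' 9→0 → fail=0;  out {1}∪∅={1}

Scan:
pos 0 'c': at 1
pos 1 'a': at 4
pos 2 'a': at 5
pos 3 'a': at 6
pos 4 'a': at 7
pos 5 'b': at 8  emit P1@[0:5]
pos 6 'a': at 9 (via fail)
pos 7 'c': at 10
pos 8 'a': at 4 (via fail)
pos 9 'a': at 5
pos 10 'c': at 10 (via fail)
pos 11 'b': at 11
pos 12 'a': at 12  emit P2@[9:12],P3@[10:12]
pos 13 'a': at 9 (via fail)
pos 14 'c': at 10
pos 15 'b': at 11
pos 16 'a': at 12  emit P2@[13:16],P3@[14:16]
pos 17 'b': at 0 (via fail)
pos 18 'c': at 1
pos 19 'b': at 2
pos 20 'a': at 13  emit P3@[18:20]
pos 21 'c': at 10 (via fail)
pos 22 'b': at 11
pos 23 'a': at 12  emit P2@[20:23],P3@[21:23]
pos 24 'b': at 0 (via fail)
pos 25 'a': at 9
pos 26 'c': at 10
pos 27 'b': at 11
pos 28 'a': at 12  emit P2@[25:28],P3@[26:28]
pos 29 'a': at 9 (via fail)
pos 30 'c': at 10
pos 31 'c': at 1 (via fail)
pos 32 'b': at 2
pos 33 'a': at 13  emit P3@[31:33]
pos 34 'a': at 9 (via fail)
pos 35 'a': at 9 (via fail)
pos 36 'c': at 10
pos 37 'b': at 11
pos 38 'a': at 12  emit P2@[35:38],P3@[36:38]
pos 39 'c': at 10 (via fail)
pos 40 'a': at 4 (via fail)
pos 41 'c': at 10 (via fail)
pos 42 'b': at 11
pos 43 'a': at 12  emit P2@[40:43],P3@[41:43]
pos 44 'b': at 0 (via fail)
pos 45 'c': at 1
pos 46 'b': at 2
pos 47 'a': at 13  emit P3@[45:47]
pos 48 'c': at 10 (via fail)
pos 49 'c': at 1 (via fail)
pos 50 'a': at 4
pos 51 'a': at 5
pos 52 'a': at 6
pos 53 'a': at 7
pos 54 'b': at 8  emit P1@[49:54]
pos 55 'a': at 9 (via fail)
pos 56 'c': at 10
pos 57 'b': at 11
pos 58 'a': at 12  emit P2@[55:58],P3@[56:58]
pos 59 'b': at 0 (via fail)
pos 60 'c': at 1
pos 61 'c': at 1 (via fail)
pos 62 'b': at 2
pos 63 'c': at 3  emit P0@[61:63]

Result: [[5,1],[12,2],[12,3],[16,2],[16,3],[20,3],[23,2],[23,3],[28,2],[28,3],[33,3],[38,2],[38,3],[43,2],[43,3],[47,3],[54,1],[58,2],[58,3],[63,0]]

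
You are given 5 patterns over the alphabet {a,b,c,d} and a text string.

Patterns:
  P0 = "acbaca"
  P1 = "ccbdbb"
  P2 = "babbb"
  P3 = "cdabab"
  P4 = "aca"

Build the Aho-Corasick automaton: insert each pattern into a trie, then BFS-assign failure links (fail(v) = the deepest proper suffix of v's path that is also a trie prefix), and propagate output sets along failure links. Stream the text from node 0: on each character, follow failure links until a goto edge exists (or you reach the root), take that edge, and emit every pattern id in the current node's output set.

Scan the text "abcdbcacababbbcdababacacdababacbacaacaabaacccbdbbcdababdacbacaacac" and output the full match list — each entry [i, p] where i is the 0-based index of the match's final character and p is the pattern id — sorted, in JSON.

Construct AC machine:
Trie (insert patterns):
  0='ε' goto a→1 b→13 c→7
  1='a' goto c→2
  2='ac' goto a→23 b→3
  3='acb' goto a→4
  4='acba' goto c→5
  5='acbac' goto a→6
  6='acbaca' goto ·  ←P0
  7='c' goto c→8 d→18
  8='cc' goto b→9
  9='ccb' goto d→10
  10='ccbd' goto b→11
  11='ccbdb' goto b→12
  12='ccbdbb' goto ·  ←P1
  13='b' goto a→14
  14='ba' goto b→15
  15='bab' goto b→16
  16='babb' goto b→17
  17='babbb' goto ·  ←P2
  18='cd' goto a→19
  19='cda' goto b→20
  20='cdab' goto a→21
  21='cdaba' goto b→22
  22='cdabab' goto ·  ←P3
  23='aca' goto ·  ←P4

BFS fail/out derivation:
  n1('a'): parent n0 fail=0; on 'a' 0 → fail=0;  out ∅∪∅=∅
  n7('c'): parent n0 fail=0; on 'c' 0 → fail=0;  out ∅∪∅=∅
  n13('b'): parent n0 fail=0; on 'b' 0 → fail=0;  out ∅∪∅=∅
  n2('ac'): parent n1 fail=0; on 'c' 0 → fail=7;  out ∅∪∅=∅
  n8('cc'): parent n7 fail=0; on 'c' 0 → fail=7;  out ∅∪∅=∅
  n14('ba'): parent n13 fail=0; on 'a' 0 → fail=1;  out ∅∪∅=∅
  n18('cd'): parent n7 fail=0; on 'd' 0 → fail=0;  out ∅∪∅=∅
  n3('acb'): parent n2 fail=7; on 'b' 7→0 → fail=13;  out ∅∪∅=∅
  n9('ccb'): parent n8 fail=7; on 'b' 7→0 → fail=13;  out ∅∪∅=∅
  n15('bab'): parent n14 fail=1; on 'b' 1→0 → fail=13;  out ∅∪∅=∅
  n19('cda'): parent n18 fail=0; on 'a' 0 → fail=1;  out ∅∪∅=∅
  n23('aca'): parent n2 fail=7; on 'a' 7→0 → fail=1;  out {4}∪∅={4}
  n4('acba'): parent n3 fail=13; on 'a' 13 → fail=14;  out ∅∪∅=∅
  n10('ccbd'): parent n9 fail=13; on 'd' 13→0 → fail=0;  out ∅∪∅=∅
  n16('babb'): parent n15 fail=13; on 'b' 13→0 → fail=13;  out ∅∪∅=∅
  n20('cdab'): parent n19 fail=1; on 'b' 1→0 → fail=13;  out ∅∪∅=∅
  n5('acbac'): parent n4 fail=14; on 'c' 14→1 → fail=2;  out ∅∪∅=∅
  n11('ccbdb'): parent n10 fail=0; on 'b' 0 → fail=13;  out ∅∪∅=∅
  n17('babbb'): parent n16 fail=13; on 'b' 13→0 → fail=13;  out {2}∪∅={2}
  n21('cdaba'): parent n20 fail=13; on 'a' 13 → fail=14;  out ∅∪∅=∅
  n6('acbaca'): parent n5 fail=2; on 'a' 2 → fail=23;  out {0}∪{4}={0,4}
  n12('ccbdbb'): parent n11 fail=13; on 'b' 13→0 → fail=13;  out {1}∪∅={1}
  n22('cdabab'): parent n21 fail=14; on 'b' 14 → fail=15;  out {3}∪∅={3}

Run:
[0] read 'a'  n0⇒n1
[1] read 'b'  n1⇒n13 (via fail)
[2] read 'c'  n13⇒n7 (via fail)
[3] read 'd'  n7⇒n18
[4] read 'b'  n18⇒n13 (via fail)
[5] read 'c'  n13⇒n7 (via fail)
[6] read 'a'  n7⇒n1 (via fail)
[7] read 'c'  n1⇒n2
[8] read 'a'  n2⇒n23  ** P4@[6:8]
[9] read 'b'  n23⇒n13 (via fail)
[10] read 'a'  n13⇒n14
[11] read 'b'  n14⇒n15
[12] read 'b'  n15⇒n16
[13] read 'b'  n16⇒n17  ** P2@[9:13]
[14] read 'c'  n17⇒n7 (via fail)
[15] read 'd'  n7⇒n18
[16] read 'a'  n18⇒n19
[17] read 'b'  n19⇒n20
[18] read 'a'  n20⇒n21
[19] read 'b'  n21⇒n22  ** P3@[14:19]
[20] read 'a'  n22⇒n14 (via fail)
[21] read 'c'  n14⇒n2 (via fail)
[22] read 'a'  n2⇒n23  ** P4@[20:22]
[23] read 'c'  n23⇒n2 (via fail)
[24] read 'd'  n2⇒n18 (via fail)
[25] read 'a'  n18⇒n19
[26] read 'b'  n19⇒n20
[27] read 'a'  n20⇒n21
[28] read 'b'  n21⇒n22  ** P3@[23:28]
[29] read 'a'  n22⇒n14 (via fail)
[30] read 'c'  n14⇒n2 (via fail)
[31] read 'b'  n2⇒n3
[32] read 'a'  n3⇒n4
[33] read 'c'  n4⇒n5
[34] read 'a'  n5⇒n6  ** P0@[29:34],P4@[32:34]
[35] read 'a'  n6⇒n1 (via fail)
[36] read 'c'  n1⇒n2
[37] read 'a'  n2⇒n23  ** P4@[35:37]
[38] read 'a'  n23⇒n1 (via fail)
[39] read 'b'  n1⇒n13 (via fail)
[40] read 'a'  n13⇒n14
[41] read 'a'  n14⇒n1 (via fail)
[42] read 'c'  n1⇒n2
[43] read 'c'  n2⇒n8 (via fail)
[44] read 'c'  n8⇒n8 (via fail)
[45] read 'b'  n8⇒n9
[46] read 'd'  n9⇒n10
[47] read 'b'  n10⇒n11
[48] read 'b'  n11⇒n12  ** P1@[43:48]
[49] read 'c'  n12⇒n7 (via fail)
[50] read 'd'  n7⇒n18
[51] read 'a'  n18⇒n19
[52] read 'b'  n19⇒n20
[53] read 'a'  n20⇒n21
[54] read 'b'  n21⇒n22  ** P3@[49:54]
[55] read 'd'  n22⇒n0 (via fail)
[56] read 'a'  n0⇒n1
[57] read 'c'  n1⇒n2
[58] read 'b'  n2⇒n3
[59] read 'a'  n3⇒n4
[60] read 'c'  n4⇒n5
[61] read 'a'  n5⇒n6  ** P0@[56:61],P4@[59:61]
[62] read 'a'  n6⇒n1 (via fail)
[63] read 'c'  n1⇒n2
[64] read 'a'  n2⇒n23  ** P4@[62:64]
[65] read 'c'  n23⇒n2 (via fail)

All matches (sorted): [[8,4],[13,2],[19,3],[22,4],[28,3],[34,0],[34,4],[37,4],[48,1],[54,3],[61,0],[61,4],[64,4]]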